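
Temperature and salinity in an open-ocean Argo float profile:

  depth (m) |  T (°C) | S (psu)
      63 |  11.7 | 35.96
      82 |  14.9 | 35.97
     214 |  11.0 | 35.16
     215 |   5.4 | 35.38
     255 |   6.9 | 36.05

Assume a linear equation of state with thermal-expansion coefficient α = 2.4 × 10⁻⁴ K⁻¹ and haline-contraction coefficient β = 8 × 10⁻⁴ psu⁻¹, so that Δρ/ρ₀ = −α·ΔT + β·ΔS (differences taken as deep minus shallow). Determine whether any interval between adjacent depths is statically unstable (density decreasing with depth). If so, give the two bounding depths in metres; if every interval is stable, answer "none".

Evaluate Δρ/ρ₀ = −αΔT + βΔS across each adjacent pair:
  63–82 m: −αΔT+βΔS = −(2.4 × 10⁻⁴)(+3.2)+(8 × 10⁻⁴)(+0.01) = -7.6 × 10⁻⁴ → UNSTABLE
  82–214 m: −αΔT+βΔS = −(2.4 × 10⁻⁴)(-3.9)+(8 × 10⁻⁴)(-0.81) = 2.9 × 10⁻⁴ → stable
  214–215 m: −αΔT+βΔS = −(2.4 × 10⁻⁴)(-5.6)+(8 × 10⁻⁴)(+0.22) = 1.5 × 10⁻³ → stable
  215–255 m: −αΔT+βΔS = −(2.4 × 10⁻⁴)(+1.5)+(8 × 10⁻⁴)(+0.67) = 1.8 × 10⁻⁴ → stable
The 63–82 m interval has Δρ < 0: lighter water underlies denser water.

63–82 m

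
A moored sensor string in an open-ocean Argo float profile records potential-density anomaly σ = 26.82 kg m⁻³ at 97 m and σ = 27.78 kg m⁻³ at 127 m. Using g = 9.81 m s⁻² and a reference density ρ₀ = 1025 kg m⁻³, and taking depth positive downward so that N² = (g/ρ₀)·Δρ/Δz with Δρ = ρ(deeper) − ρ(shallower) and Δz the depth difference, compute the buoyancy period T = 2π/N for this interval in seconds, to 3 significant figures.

359 s

Δρ = 1027.78 − 1026.82 = 0.96 kg m⁻³ over Δz = 127 − 97 = 30 m.
N² = (9.81/1025) × (0.96/30) = 3.0626 × 10⁻⁴ s⁻².
N = √(3.0626 × 10⁻⁴) = 0.017500 rad s⁻¹, so T = 2π/N = 359.04 s ≈ 359 s.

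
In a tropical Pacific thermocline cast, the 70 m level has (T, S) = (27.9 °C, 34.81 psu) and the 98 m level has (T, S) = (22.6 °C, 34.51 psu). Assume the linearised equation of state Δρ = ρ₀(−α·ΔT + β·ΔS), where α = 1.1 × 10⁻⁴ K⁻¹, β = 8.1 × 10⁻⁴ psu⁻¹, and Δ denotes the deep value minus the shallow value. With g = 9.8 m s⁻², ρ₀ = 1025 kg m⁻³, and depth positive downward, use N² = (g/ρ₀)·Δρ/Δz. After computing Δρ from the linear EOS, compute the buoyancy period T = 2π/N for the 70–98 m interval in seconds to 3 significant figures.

576 s

ΔT = -5.3 K, ΔS = -0.30 psu (deep − shallow).
Δρ/ρ₀ = −αΔT + βΔS = 5.83 × 10⁻⁴ − 2.43 × 10⁻⁴ = 3.40 × 10⁻⁴, so Δρ ≈ 0.3485 kg m⁻³.
N² = (g/ρ₀)·Δρ/Δz = g·(Δρ/ρ₀)/Δz = 9.8 × 3.40 × 10⁻⁴ / 28 = 1.1900 × 10⁻⁴ s⁻².
N = √(1.1900 × 10⁻⁴) = 0.010909 rad s⁻¹ → T = 2π/N = 575.96 s ≈ 576 s.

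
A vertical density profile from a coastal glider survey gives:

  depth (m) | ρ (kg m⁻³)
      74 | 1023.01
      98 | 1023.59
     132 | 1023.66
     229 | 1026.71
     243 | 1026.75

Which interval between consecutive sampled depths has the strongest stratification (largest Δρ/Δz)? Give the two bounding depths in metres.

Compute the density gradient over each adjacent pair:
  74–98 m: Δρ/Δz = 0.58/24 = 0.024 kg m⁻⁴
  98–132 m: Δρ/Δz = 0.07/34 = 2.1 × 10⁻³ kg m⁻⁴
  132–229 m: Δρ/Δz = 3.05/97 = 0.031 kg m⁻⁴
  229–243 m: Δρ/Δz = 0.04/14 = 2.9 × 10⁻³ kg m⁻⁴
The largest gradient is in the 132–229 m interval — the pycnocline.

132–229 m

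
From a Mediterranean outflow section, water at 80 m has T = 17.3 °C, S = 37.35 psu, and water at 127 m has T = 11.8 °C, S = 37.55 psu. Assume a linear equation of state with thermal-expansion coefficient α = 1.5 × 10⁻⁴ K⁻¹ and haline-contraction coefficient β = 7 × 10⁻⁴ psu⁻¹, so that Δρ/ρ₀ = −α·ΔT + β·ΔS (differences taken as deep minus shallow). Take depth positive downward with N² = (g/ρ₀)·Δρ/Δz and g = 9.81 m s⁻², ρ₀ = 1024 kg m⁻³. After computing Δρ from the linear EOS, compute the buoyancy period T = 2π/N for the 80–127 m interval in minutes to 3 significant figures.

ΔT = -5.5 K, ΔS = +0.20 psu (deep − shallow).
Δρ/ρ₀ = −αΔT + βΔS = 8.25 × 10⁻⁴ + 1.40 × 10⁻⁴ = 9.65 × 10⁻⁴, so Δρ ≈ 0.9882 kg m⁻³.
N² = (g/ρ₀)·Δρ/Δz = g·(Δρ/ρ₀)/Δz = 9.81 × 9.65 × 10⁻⁴ / 47 = 2.0142 × 10⁻⁴ s⁻².
N = √(2.0142 × 10⁻⁴) = 0.014192 rad s⁻¹ → T = 2π/N = 442.73 s = 7.3788 min ≈ 7.38 min.

7.38 min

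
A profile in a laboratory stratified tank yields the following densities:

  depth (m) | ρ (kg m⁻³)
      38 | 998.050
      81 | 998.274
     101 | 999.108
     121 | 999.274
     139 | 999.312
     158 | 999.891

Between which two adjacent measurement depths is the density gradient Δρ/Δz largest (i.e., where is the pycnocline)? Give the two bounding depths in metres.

81–101 m

Compute the density gradient over each adjacent pair:
  38–81 m: Δρ/Δz = 0.224/43 = 5.2 × 10⁻³ kg m⁻⁴
  81–101 m: Δρ/Δz = 0.834/20 = 0.042 kg m⁻⁴
  101–121 m: Δρ/Δz = 0.166/20 = 8.3 × 10⁻³ kg m⁻⁴
  121–139 m: Δρ/Δz = 0.038/18 = 2.1 × 10⁻³ kg m⁻⁴
  139–158 m: Δρ/Δz = 0.579/19 = 0.030 kg m⁻⁴
The largest gradient is in the 81–101 m interval — the pycnocline.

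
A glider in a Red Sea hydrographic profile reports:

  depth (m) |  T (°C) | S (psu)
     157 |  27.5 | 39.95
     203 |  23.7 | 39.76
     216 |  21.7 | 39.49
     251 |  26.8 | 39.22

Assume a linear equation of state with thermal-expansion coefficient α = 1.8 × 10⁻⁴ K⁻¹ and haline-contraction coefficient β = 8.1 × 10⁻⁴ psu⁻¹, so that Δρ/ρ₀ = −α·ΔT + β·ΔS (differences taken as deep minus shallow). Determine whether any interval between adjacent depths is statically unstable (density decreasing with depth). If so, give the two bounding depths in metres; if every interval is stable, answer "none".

216–251 m

Evaluate Δρ/ρ₀ = −αΔT + βΔS across each adjacent pair:
  157–203 m: −αΔT+βΔS = −(1.8 × 10⁻⁴)(-3.8)+(8.1 × 10⁻⁴)(-0.19) = 5.3 × 10⁻⁴ → stable
  203–216 m: −αΔT+βΔS = −(1.8 × 10⁻⁴)(-2.0)+(8.1 × 10⁻⁴)(-0.27) = 1.4 × 10⁻⁴ → stable
  216–251 m: −αΔT+βΔS = −(1.8 × 10⁻⁴)(+5.1)+(8.1 × 10⁻⁴)(-0.27) = -1.1 × 10⁻³ → UNSTABLE
The 216–251 m interval has Δρ < 0: lighter water underlies denser water.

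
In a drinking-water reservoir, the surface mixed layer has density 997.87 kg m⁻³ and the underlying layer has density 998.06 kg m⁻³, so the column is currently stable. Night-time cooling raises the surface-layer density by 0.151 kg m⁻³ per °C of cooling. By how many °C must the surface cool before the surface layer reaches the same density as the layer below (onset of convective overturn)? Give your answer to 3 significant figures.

1.26 °C

Density deficit of the surface layer: 998.06 − 997.87 = 0.19 kg m⁻³.
Required change = 0.19 / 0.151 = 1.26 °C.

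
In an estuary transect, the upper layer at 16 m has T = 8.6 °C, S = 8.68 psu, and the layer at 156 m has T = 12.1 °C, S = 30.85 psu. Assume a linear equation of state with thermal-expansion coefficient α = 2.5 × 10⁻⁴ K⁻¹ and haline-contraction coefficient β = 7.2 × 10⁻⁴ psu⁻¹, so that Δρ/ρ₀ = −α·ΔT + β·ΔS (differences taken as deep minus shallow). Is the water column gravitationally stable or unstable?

stable

ΔT = 12.1 − 8.6 = +3.5 K and ΔS = 30.85 − 8.68 = +22.17 psu (deep − shallow).
−αΔT = -8.75 × 10⁻⁴; βΔS = 0.0159624; sum Δρ/ρ₀ = 0.0150874.
Δρ/ρ₀ > 0, so Δρ > 0: deeper water is denser → statically stable.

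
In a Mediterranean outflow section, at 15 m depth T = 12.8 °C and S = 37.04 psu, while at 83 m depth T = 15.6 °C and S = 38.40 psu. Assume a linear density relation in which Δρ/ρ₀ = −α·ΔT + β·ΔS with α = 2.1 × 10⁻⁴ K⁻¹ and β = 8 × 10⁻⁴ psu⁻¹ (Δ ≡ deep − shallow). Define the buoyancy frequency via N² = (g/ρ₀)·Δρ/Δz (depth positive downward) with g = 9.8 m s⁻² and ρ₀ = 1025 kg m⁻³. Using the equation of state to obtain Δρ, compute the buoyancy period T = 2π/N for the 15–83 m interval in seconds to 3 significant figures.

ΔT = +2.8 K, ΔS = +1.36 psu (deep − shallow).
Δρ/ρ₀ = −αΔT + βΔS = -5.88 × 10⁻⁴ + 1.088 × 10⁻³ = 5.00 × 10⁻⁴, so Δρ ≈ 0.5125 kg m⁻³.
N² = (g/ρ₀)·Δρ/Δz = g·(Δρ/ρ₀)/Δz = 9.8 × 5.00 × 10⁻⁴ / 68 = 7.2059 × 10⁻⁵ s⁻².
N = √(7.2059 × 10⁻⁵) = 8.4888 × 10⁻³ rad s⁻¹ → T = 2π/N = 740.17 s ≈ 740 s.

740 s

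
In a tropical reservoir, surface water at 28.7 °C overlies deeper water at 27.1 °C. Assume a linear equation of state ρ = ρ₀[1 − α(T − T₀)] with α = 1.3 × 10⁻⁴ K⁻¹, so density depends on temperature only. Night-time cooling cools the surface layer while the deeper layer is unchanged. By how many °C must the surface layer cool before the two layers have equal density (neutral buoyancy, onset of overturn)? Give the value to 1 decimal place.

1.6 °C

With temperature the only control, equal density requires T_surf′ = T_deep.
T_surf′ = 27.1 °C.
Cooling required: 28.7 − 27.1 = 1.6 °C.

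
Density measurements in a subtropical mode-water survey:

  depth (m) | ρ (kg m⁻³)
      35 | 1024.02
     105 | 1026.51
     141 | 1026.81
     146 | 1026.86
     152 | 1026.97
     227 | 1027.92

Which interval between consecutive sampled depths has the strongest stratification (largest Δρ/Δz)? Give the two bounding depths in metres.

Compute the density gradient over each adjacent pair:
  35–105 m: Δρ/Δz = 2.49/70 = 0.036 kg m⁻⁴
  105–141 m: Δρ/Δz = 0.30/36 = 8.3 × 10⁻³ kg m⁻⁴
  141–146 m: Δρ/Δz = 0.05/5 = 0.010 kg m⁻⁴
  146–152 m: Δρ/Δz = 0.11/6 = 0.018 kg m⁻⁴
  152–227 m: Δρ/Δz = 0.95/75 = 0.013 kg m⁻⁴
The largest gradient is in the 35–105 m interval — the pycnocline.

35–105 m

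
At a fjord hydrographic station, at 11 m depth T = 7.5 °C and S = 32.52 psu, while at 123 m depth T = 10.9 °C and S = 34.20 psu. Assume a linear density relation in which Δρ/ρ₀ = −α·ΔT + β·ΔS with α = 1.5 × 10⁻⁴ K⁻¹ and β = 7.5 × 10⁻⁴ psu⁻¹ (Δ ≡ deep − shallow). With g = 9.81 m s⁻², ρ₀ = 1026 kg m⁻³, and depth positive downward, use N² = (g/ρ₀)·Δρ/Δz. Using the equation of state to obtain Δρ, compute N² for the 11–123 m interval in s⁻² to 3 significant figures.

ΔT = +3.4 K, ΔS = +1.68 psu (deep − shallow).
Δρ/ρ₀ = −αΔT + βΔS = -5.10 × 10⁻⁴ + 1.26 × 10⁻³ = 7.50 × 10⁻⁴, so Δρ ≈ 0.7695 kg m⁻³.
N² = (g/ρ₀)·Δρ/Δz = g·(Δρ/ρ₀)/Δz = 9.81 × 7.50 × 10⁻⁴ / 112 = 6.5692 × 10⁻⁵ s⁻² ≈ 6.57 × 10⁻⁵ s⁻².

6.57 × 10⁻⁵ s⁻²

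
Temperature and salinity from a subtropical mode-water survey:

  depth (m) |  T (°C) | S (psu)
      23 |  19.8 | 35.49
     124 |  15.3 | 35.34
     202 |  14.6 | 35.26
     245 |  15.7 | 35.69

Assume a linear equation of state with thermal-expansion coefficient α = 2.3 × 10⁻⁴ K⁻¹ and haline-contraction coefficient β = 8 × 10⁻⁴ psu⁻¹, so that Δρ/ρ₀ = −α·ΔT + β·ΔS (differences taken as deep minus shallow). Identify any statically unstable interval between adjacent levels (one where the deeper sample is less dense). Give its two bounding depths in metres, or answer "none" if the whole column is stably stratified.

none

Evaluate Δρ/ρ₀ = −αΔT + βΔS across each adjacent pair:
  23–124 m: −αΔT+βΔS = −(2.3 × 10⁻⁴)(-4.5)+(8 × 10⁻⁴)(-0.15) = 9.2 × 10⁻⁴ → stable
  124–202 m: −αΔT+βΔS = −(2.3 × 10⁻⁴)(-0.7)+(8 × 10⁻⁴)(-0.08) = 9.7 × 10⁻⁵ → stable
  202–245 m: −αΔT+βΔS = −(2.3 × 10⁻⁴)(+1.1)+(8 × 10⁻⁴)(+0.43) = 9.1 × 10⁻⁵ → stable
Every interval has Δρ > 0: the column is stably stratified throughout.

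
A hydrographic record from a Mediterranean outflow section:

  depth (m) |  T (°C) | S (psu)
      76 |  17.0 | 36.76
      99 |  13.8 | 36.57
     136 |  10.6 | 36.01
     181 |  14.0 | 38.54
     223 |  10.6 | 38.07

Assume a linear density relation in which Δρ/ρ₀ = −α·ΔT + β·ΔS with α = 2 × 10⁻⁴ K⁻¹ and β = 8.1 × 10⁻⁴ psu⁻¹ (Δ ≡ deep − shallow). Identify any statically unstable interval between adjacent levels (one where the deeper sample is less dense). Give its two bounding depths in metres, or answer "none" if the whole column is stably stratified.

Evaluate Δρ/ρ₀ = −αΔT + βΔS across each adjacent pair:
  76–99 m: −αΔT+βΔS = −(2 × 10⁻⁴)(-3.2)+(8.1 × 10⁻⁴)(-0.19) = 4.9 × 10⁻⁴ → stable
  99–136 m: −αΔT+βΔS = −(2 × 10⁻⁴)(-3.2)+(8.1 × 10⁻⁴)(-0.56) = 1.9 × 10⁻⁴ → stable
  136–181 m: −αΔT+βΔS = −(2 × 10⁻⁴)(+3.4)+(8.1 × 10⁻⁴)(+2.53) = 1.4 × 10⁻³ → stable
  181–223 m: −αΔT+βΔS = −(2 × 10⁻⁴)(-3.4)+(8.1 × 10⁻⁴)(-0.47) = 3.0 × 10⁻⁴ → stable
Every interval has Δρ > 0: the column is stably stratified throughout.

none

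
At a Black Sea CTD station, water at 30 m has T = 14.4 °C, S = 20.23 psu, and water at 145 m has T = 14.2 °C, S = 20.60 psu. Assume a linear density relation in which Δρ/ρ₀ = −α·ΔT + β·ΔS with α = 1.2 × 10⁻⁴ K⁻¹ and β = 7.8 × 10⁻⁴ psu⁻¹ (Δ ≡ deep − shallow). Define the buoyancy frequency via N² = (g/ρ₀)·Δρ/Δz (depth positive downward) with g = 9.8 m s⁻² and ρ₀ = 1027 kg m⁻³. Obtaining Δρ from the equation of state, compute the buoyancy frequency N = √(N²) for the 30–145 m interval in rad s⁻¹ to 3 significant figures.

ΔT = -0.2 K, ΔS = +0.37 psu (deep − shallow).
Δρ/ρ₀ = −αΔT + βΔS = 2.40 × 10⁻⁵ + 2.886 × 10⁻⁴ = 3.126 × 10⁻⁴, so Δρ ≈ 0.3210 kg m⁻³.
N² = (g/ρ₀)·Δρ/Δz = g·(Δρ/ρ₀)/Δz = 9.8 × 3.126 × 10⁻⁴ / 115 = 2.6639 × 10⁻⁵ s⁻².
N = √(2.6639 × 10⁻⁵) = 5.1613 × 10⁻³ rad s⁻¹ ≈ 5.16 × 10⁻³ rad s⁻¹.

5.16 × 10⁻³ rad s⁻¹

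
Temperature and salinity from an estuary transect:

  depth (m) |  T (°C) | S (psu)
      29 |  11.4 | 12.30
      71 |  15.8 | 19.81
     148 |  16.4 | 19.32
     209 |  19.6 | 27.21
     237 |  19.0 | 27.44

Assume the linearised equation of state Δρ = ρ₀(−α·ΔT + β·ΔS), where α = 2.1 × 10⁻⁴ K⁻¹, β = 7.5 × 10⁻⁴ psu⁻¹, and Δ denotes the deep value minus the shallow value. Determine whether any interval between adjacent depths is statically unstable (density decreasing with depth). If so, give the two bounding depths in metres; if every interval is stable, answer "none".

71–148 m

Evaluate Δρ/ρ₀ = −αΔT + βΔS across each adjacent pair:
  29–71 m: −αΔT+βΔS = −(2.1 × 10⁻⁴)(+4.4)+(7.5 × 10⁻⁴)(+7.51) = 4.7 × 10⁻³ → stable
  71–148 m: −αΔT+βΔS = −(2.1 × 10⁻⁴)(+0.6)+(7.5 × 10⁻⁴)(-0.49) = -4.9 × 10⁻⁴ → UNSTABLE
  148–209 m: −αΔT+βΔS = −(2.1 × 10⁻⁴)(+3.2)+(7.5 × 10⁻⁴)(+7.89) = 5.2 × 10⁻³ → stable
  209–237 m: −αΔT+βΔS = −(2.1 × 10⁻⁴)(-0.6)+(7.5 × 10⁻⁴)(+0.23) = 3.0 × 10⁻⁴ → stable
The 71–148 m interval has Δρ < 0: lighter water underlies denser water.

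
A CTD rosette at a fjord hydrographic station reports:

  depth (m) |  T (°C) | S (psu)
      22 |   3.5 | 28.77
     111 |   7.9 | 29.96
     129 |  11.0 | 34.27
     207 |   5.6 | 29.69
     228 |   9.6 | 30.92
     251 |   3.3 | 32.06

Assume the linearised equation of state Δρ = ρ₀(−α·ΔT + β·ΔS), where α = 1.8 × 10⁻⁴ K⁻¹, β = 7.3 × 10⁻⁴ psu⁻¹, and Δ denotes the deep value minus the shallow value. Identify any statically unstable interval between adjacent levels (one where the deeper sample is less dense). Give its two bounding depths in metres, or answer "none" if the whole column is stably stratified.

Evaluate Δρ/ρ₀ = −αΔT + βΔS across each adjacent pair:
  22–111 m: −αΔT+βΔS = −(1.8 × 10⁻⁴)(+4.4)+(7.3 × 10⁻⁴)(+1.19) = 7.7 × 10⁻⁵ → stable
  111–129 m: −αΔT+βΔS = −(1.8 × 10⁻⁴)(+3.1)+(7.3 × 10⁻⁴)(+4.31) = 2.6 × 10⁻³ → stable
  129–207 m: −αΔT+βΔS = −(1.8 × 10⁻⁴)(-5.4)+(7.3 × 10⁻⁴)(-4.58) = -2.4 × 10⁻³ → UNSTABLE
  207–228 m: −αΔT+βΔS = −(1.8 × 10⁻⁴)(+4.0)+(7.3 × 10⁻⁴)(+1.23) = 1.8 × 10⁻⁴ → stable
  228–251 m: −αΔT+βΔS = −(1.8 × 10⁻⁴)(-6.3)+(7.3 × 10⁻⁴)(+1.14) = 2.0 × 10⁻³ → stable
The 129–207 m interval has Δρ < 0: lighter water underlies denser water.

129–207 m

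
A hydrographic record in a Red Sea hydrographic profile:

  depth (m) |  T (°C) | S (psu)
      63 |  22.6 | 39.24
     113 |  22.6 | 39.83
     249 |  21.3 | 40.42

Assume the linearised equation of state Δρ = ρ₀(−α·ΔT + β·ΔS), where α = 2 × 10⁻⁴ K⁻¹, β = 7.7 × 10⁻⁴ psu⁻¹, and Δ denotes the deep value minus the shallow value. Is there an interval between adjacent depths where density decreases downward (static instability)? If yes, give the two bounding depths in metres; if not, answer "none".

none

Evaluate Δρ/ρ₀ = −αΔT + βΔS across each adjacent pair:
  63–113 m: −αΔT+βΔS = −(2 × 10⁻⁴)(+0.0)+(7.7 × 10⁻⁴)(+0.59) = 4.5 × 10⁻⁴ → stable
  113–249 m: −αΔT+βΔS = −(2 × 10⁻⁴)(-1.3)+(7.7 × 10⁻⁴)(+0.59) = 7.1 × 10⁻⁴ → stable
Every interval has Δρ > 0: the column is stably stratified throughout.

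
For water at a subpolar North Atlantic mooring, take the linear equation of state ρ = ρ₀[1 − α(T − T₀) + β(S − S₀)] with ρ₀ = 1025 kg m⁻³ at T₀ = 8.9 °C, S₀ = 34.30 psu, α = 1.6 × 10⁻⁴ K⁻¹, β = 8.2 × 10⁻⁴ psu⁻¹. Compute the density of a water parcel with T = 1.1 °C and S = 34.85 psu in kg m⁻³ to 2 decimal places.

1026.74 kg m⁻³

T − T₀ = -7.8 K, S − S₀ = +0.55 psu.
Bracket = 1 − α·(-7.8) + β·(+0.55) = 1 + (1.699 × 10⁻³) = 1.0016990.
ρ = 1025 × 1.0016990 = 1026.74 kg m⁻³.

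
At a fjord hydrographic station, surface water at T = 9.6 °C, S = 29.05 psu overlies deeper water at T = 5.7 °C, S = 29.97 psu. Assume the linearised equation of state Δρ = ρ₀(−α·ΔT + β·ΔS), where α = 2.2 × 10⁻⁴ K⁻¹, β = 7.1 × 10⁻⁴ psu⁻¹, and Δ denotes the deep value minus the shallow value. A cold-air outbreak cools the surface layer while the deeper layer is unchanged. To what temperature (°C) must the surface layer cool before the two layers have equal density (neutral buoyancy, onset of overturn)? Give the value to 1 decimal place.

2.7 °C

Neutral buoyancy requires Δρ = 0, i.e. −α(T_deep − T_surf′) + β(S_deep − S_surf) = 0.
T_surf′ = T_deep − (β/α)·ΔS = 5.7 − (7.1 × 10⁻⁴/2.2 × 10⁻⁴)·(+0.92) = 2.731 °C.
Cooling required: 9.6 − (2.731) = 6.869 °C.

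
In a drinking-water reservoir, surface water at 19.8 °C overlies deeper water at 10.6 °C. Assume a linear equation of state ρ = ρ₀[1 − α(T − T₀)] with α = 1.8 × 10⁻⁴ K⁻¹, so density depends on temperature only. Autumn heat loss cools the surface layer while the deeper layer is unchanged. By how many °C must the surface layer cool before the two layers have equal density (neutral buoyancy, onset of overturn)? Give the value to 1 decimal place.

With temperature the only control, equal density requires T_surf′ = T_deep.
T_surf′ = 10.6 °C.
Cooling required: 19.8 − 10.6 = 9.2 °C.

9.2 °C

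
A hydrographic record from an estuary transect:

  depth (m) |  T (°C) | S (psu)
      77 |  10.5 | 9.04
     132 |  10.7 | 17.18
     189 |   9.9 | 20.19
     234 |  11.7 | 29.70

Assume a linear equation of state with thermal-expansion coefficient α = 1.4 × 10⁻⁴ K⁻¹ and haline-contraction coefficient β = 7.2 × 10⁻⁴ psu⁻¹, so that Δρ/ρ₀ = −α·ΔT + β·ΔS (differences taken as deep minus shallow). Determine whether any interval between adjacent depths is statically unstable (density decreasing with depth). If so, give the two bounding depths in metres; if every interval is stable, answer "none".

none

Evaluate Δρ/ρ₀ = −αΔT + βΔS across each adjacent pair:
  77–132 m: −αΔT+βΔS = −(1.4 × 10⁻⁴)(+0.2)+(7.2 × 10⁻⁴)(+8.14) = 5.8 × 10⁻³ → stable
  132–189 m: −αΔT+βΔS = −(1.4 × 10⁻⁴)(-0.8)+(7.2 × 10⁻⁴)(+3.01) = 2.3 × 10⁻³ → stable
  189–234 m: −αΔT+βΔS = −(1.4 × 10⁻⁴)(+1.8)+(7.2 × 10⁻⁴)(+9.51) = 6.6 × 10⁻³ → stable
Every interval has Δρ > 0: the column is stably stratified throughout.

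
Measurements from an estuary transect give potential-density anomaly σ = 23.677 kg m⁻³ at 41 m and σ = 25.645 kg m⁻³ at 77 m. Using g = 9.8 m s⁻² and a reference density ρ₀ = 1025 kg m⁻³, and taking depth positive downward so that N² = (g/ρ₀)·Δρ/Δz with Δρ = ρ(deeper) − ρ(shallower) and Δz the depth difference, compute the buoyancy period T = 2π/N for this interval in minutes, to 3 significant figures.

4.58 min

Δρ = 1025.645 − 1023.677 = 1.968 kg m⁻³ over Δz = 77 − 41 = 36 m.
N² = (9.8/1025) × (1.968/36) = 5.2267 × 10⁻⁴ s⁻².
N = √(5.2267 × 10⁻⁴) = 0.022862 rad s⁻¹, so T = 2π/N = 274.83 s = 4.5805 min ≈ 4.58 min.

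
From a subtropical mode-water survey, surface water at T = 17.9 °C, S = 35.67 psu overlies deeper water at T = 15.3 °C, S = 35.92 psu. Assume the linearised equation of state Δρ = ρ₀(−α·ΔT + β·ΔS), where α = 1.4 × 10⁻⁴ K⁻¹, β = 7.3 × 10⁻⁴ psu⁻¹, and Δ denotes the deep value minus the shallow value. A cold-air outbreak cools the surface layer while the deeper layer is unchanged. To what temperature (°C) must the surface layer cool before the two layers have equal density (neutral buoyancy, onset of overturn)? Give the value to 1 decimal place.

Neutral buoyancy requires Δρ = 0, i.e. −α(T_deep − T_surf′) + β(S_deep − S_surf) = 0.
T_surf′ = T_deep − (β/α)·ΔS = 15.3 − (7.3 × 10⁻⁴/1.4 × 10⁻⁴)·(+0.25) = 13.996 °C.
Cooling required: 17.9 − (13.996) = 3.904 °C.

14.0 °C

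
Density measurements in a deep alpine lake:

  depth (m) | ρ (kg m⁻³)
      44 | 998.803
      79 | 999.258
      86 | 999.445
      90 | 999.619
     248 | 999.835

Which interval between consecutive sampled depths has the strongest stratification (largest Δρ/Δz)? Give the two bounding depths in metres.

Compute the density gradient over each adjacent pair:
  44–79 m: Δρ/Δz = 0.455/35 = 0.013 kg m⁻⁴
  79–86 m: Δρ/Δz = 0.187/7 = 0.027 kg m⁻⁴
  86–90 m: Δρ/Δz = 0.174/4 = 0.043 kg m⁻⁴
  90–248 m: Δρ/Δz = 0.216/158 = 1.4 × 10⁻³ kg m⁻⁴
The largest gradient is in the 86–90 m interval — the pycnocline.

86–90 m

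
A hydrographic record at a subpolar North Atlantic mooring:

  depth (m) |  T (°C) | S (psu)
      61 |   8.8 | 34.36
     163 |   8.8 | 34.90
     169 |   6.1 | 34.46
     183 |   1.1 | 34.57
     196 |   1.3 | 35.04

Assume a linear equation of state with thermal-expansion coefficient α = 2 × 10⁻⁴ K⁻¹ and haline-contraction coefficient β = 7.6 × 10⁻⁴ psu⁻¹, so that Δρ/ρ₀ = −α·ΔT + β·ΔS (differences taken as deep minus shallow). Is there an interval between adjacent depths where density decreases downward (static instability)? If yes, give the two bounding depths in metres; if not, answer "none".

none

Evaluate Δρ/ρ₀ = −αΔT + βΔS across each adjacent pair:
  61–163 m: −αΔT+βΔS = −(2 × 10⁻⁴)(+0.0)+(7.6 × 10⁻⁴)(+0.54) = 4.1 × 10⁻⁴ → stable
  163–169 m: −αΔT+βΔS = −(2 × 10⁻⁴)(-2.7)+(7.6 × 10⁻⁴)(-0.44) = 2.1 × 10⁻⁴ → stable
  169–183 m: −αΔT+βΔS = −(2 × 10⁻⁴)(-5.0)+(7.6 × 10⁻⁴)(+0.11) = 1.1 × 10⁻³ → stable
  183–196 m: −αΔT+βΔS = −(2 × 10⁻⁴)(+0.2)+(7.6 × 10⁻⁴)(+0.47) = 3.2 × 10⁻⁴ → stable
Every interval has Δρ > 0: the column is stably stratified throughout.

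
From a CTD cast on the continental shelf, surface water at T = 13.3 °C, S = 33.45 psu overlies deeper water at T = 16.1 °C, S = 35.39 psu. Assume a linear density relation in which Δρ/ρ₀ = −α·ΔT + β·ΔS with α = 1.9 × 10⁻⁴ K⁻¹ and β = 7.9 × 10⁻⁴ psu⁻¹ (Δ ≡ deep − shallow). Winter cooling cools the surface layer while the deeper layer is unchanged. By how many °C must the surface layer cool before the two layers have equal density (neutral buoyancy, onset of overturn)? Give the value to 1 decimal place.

Neutral buoyancy requires Δρ = 0, i.e. −α(T_deep − T_surf′) + β(S_deep − S_surf) = 0.
T_surf′ = T_deep − (β/α)·ΔS = 16.1 − (7.9 × 10⁻⁴/1.9 × 10⁻⁴)·(+1.94) = 8.034 °C.
Cooling required: 13.3 − (8.034) = 5.266 °C.

5.3 °C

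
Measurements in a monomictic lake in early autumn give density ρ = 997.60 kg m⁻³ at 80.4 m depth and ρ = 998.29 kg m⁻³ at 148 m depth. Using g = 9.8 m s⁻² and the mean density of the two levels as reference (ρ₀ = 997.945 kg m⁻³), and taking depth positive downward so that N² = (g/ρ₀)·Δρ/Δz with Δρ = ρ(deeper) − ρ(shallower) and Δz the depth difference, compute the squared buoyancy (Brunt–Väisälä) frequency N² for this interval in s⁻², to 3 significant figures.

1.00 × 10⁻⁴ s⁻²

Δρ = 998.29 − 997.60 = 0.69 kg m⁻³ over Δz = 148 − 80.4 = 67.6 m.
N² = (9.8/997.945) × (0.69/67.6) = 1.0024 × 10⁻⁴ s⁻² ≈ 1.00 × 10⁻⁴ s⁻².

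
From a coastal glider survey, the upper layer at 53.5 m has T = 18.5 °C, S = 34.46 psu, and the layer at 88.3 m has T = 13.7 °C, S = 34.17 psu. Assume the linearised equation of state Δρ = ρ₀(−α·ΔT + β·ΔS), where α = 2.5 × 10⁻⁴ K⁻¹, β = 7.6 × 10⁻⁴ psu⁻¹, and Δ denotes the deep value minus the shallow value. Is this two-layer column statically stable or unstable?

stable

ΔT = 13.7 − 18.5 = -4.8 K and ΔS = 34.17 − 34.46 = -0.29 psu (deep − shallow).
−αΔT = 1.20 × 10⁻³; βΔS = -2.204 × 10⁻⁴; sum Δρ/ρ₀ = 9.796 × 10⁻⁴.
Δρ/ρ₀ > 0, so Δρ > 0: deeper water is denser → statically stable.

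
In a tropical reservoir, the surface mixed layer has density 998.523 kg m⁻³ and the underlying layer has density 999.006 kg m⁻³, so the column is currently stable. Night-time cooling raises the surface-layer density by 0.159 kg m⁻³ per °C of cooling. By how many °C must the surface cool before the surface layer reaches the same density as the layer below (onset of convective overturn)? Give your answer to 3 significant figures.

Density deficit of the surface layer: 999.006 − 998.523 = 0.483 kg m⁻³.
Required change = 0.483 / 0.159 = 3.04 °C.

3.04 °C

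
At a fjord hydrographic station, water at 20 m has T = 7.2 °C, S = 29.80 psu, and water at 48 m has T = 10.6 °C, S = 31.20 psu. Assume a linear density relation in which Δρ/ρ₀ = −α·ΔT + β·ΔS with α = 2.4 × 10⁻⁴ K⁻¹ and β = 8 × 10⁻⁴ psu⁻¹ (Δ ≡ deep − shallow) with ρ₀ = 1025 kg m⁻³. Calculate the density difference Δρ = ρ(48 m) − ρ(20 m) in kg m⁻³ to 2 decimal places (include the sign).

+0.31 kg m⁻³

ΔT = +3.4 K, ΔS = +1.40 psu (deep − shallow).
Δρ/ρ₀ = −(2.4 × 10⁻⁴)(+3.4) + (8 × 10⁻⁴)(+1.40) = 3.04 × 10⁻⁴.
Δρ = 1025 × (3.04 × 10⁻⁴) = +0.31 kg m⁻³.
Positive Δρ: denser below, stable.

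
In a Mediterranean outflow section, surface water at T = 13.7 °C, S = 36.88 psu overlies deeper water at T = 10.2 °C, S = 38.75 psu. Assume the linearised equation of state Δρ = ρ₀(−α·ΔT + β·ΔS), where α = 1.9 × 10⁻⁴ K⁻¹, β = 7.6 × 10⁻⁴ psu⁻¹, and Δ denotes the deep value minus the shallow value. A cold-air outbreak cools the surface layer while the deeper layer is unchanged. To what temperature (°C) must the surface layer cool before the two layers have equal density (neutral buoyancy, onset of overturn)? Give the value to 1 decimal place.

Neutral buoyancy requires Δρ = 0, i.e. −α(T_deep − T_surf′) + β(S_deep − S_surf) = 0.
T_surf′ = T_deep − (β/α)·ΔS = 10.2 − (7.6 × 10⁻⁴/1.9 × 10⁻⁴)·(+1.87) = 2.720 °C.
Cooling required: 13.7 − (2.720) = 10.980 °C.

2.7 °C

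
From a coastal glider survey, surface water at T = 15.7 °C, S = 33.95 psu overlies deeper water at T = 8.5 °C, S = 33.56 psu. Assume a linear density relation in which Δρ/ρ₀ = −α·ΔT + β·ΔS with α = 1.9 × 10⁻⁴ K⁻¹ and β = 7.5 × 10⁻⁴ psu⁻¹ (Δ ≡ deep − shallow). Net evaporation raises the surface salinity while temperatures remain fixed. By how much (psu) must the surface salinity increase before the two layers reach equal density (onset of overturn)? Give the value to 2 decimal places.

1.43 psu

Neutral buoyancy requires −α(T_deep − T_surf) + β(S_deep − S_surf′) = 0.
S_surf′ = S_deep − (α/β)·ΔT = 33.56 − (1.9 × 10⁻⁴/7.5 × 10⁻⁴)·(-7.2) = 35.3840 psu.
Increase required: 35.3840 − 33.95 = 1.4340 psu.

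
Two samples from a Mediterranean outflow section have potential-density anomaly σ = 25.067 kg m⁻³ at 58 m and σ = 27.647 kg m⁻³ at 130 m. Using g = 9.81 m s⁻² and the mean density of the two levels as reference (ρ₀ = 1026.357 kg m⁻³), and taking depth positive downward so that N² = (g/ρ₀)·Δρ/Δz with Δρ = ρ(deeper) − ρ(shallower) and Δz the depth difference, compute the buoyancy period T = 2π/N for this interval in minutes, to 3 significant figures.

5.66 min

Δρ = 1027.647 − 1025.067 = 2.580 kg m⁻³ over Δz = 130 − 58 = 72 m.
N² = (9.81/1026.357) × (2.580/72) = 3.4250 × 10⁻⁴ s⁻².
N = √(3.4250 × 10⁻⁴) = 0.018507 rad s⁻¹, so T = 2π/N = 339.50 s = 5.6583 min ≈ 5.66 min.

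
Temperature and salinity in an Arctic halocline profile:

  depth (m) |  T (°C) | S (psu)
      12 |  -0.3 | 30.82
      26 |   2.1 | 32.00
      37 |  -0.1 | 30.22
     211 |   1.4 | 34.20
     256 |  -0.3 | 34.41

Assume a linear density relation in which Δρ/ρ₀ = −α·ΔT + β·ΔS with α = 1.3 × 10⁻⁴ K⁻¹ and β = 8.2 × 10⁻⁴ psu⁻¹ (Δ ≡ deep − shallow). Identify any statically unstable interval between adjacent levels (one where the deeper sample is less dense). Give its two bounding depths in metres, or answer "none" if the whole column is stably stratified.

26–37 m

Evaluate Δρ/ρ₀ = −αΔT + βΔS across each adjacent pair:
  12–26 m: −αΔT+βΔS = −(1.3 × 10⁻⁴)(+2.4)+(8.2 × 10⁻⁴)(+1.18) = 6.6 × 10⁻⁴ → stable
  26–37 m: −αΔT+βΔS = −(1.3 × 10⁻⁴)(-2.2)+(8.2 × 10⁻⁴)(-1.78) = -1.2 × 10⁻³ → UNSTABLE
  37–211 m: −αΔT+βΔS = −(1.3 × 10⁻⁴)(+1.5)+(8.2 × 10⁻⁴)(+3.98) = 3.1 × 10⁻³ → stable
  211–256 m: −αΔT+βΔS = −(1.3 × 10⁻⁴)(-1.7)+(8.2 × 10⁻⁴)(+0.21) = 3.9 × 10⁻⁴ → stable
The 26–37 m interval has Δρ < 0: lighter water underlies denser water.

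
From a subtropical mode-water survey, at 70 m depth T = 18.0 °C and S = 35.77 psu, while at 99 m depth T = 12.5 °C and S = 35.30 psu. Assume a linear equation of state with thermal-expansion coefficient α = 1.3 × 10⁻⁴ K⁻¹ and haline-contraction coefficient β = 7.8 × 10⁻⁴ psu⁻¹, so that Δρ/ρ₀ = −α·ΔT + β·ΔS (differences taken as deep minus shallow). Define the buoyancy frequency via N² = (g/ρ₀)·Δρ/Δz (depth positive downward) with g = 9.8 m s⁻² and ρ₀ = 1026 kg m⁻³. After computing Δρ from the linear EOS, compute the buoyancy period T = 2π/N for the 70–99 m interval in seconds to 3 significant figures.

579 s

ΔT = -5.5 K, ΔS = -0.47 psu (deep − shallow).
Δρ/ρ₀ = −αΔT + βΔS = 7.15 × 10⁻⁴ − 3.666 × 10⁻⁴ = 3.484 × 10⁻⁴, so Δρ ≈ 0.3575 kg m⁻³.
N² = (g/ρ₀)·Δρ/Δz = g·(Δρ/ρ₀)/Δz = 9.8 × 3.484 × 10⁻⁴ / 29 = 1.1774 × 10⁻⁴ s⁻².
N = √(1.1774 × 10⁻⁴) = 0.010851 rad s⁻¹ → T = 2π/N = 579.04 s ≈ 579 s.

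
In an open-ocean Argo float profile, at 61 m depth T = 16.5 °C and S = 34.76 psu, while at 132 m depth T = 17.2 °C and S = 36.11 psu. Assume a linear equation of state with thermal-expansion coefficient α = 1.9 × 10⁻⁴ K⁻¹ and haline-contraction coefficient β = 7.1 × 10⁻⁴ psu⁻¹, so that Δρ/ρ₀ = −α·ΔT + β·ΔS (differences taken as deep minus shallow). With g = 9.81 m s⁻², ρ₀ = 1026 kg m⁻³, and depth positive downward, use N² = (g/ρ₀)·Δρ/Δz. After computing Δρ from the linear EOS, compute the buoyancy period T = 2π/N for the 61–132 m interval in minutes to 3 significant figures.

ΔT = +0.7 K, ΔS = +1.35 psu (deep − shallow).
Δρ/ρ₀ = −αΔT + βΔS = -1.33 × 10⁻⁴ + 9.585 × 10⁻⁴ = 8.255 × 10⁻⁴, so Δρ ≈ 0.8470 kg m⁻³.
N² = (g/ρ₀)·Δρ/Δz = g·(Δρ/ρ₀)/Δz = 9.81 × 8.255 × 10⁻⁴ / 71 = 1.1406 × 10⁻⁴ s⁻².
N = √(1.1406 × 10⁻⁴) = 0.010680 rad s⁻¹ → T = 2π/N = 588.31 s = 9.8052 min ≈ 9.81 min.

9.81 min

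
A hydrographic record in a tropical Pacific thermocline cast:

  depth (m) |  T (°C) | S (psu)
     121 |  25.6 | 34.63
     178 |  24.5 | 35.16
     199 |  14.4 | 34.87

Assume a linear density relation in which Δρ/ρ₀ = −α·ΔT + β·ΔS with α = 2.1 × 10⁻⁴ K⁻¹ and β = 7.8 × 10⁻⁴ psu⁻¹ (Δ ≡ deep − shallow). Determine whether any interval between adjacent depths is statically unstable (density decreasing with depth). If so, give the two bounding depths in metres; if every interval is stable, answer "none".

none

Evaluate Δρ/ρ₀ = −αΔT + βΔS across each adjacent pair:
  121–178 m: −αΔT+βΔS = −(2.1 × 10⁻⁴)(-1.1)+(7.8 × 10⁻⁴)(+0.53) = 6.4 × 10⁻⁴ → stable
  178–199 m: −αΔT+βΔS = −(2.1 × 10⁻⁴)(-10.1)+(7.8 × 10⁻⁴)(-0.29) = 1.9 × 10⁻³ → stable
Every interval has Δρ > 0: the column is stably stratified throughout.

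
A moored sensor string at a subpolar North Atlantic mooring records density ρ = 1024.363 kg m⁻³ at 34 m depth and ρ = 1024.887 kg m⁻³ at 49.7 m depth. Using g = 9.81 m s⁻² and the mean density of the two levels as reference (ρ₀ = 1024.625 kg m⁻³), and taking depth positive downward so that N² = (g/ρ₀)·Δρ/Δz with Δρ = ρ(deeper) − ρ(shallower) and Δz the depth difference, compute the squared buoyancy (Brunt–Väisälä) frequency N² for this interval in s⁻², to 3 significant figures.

Δρ = 1024.887 − 1024.363 = 0.524 kg m⁻³ over Δz = 49.7 − 34 = 15.7 m.
N² = (9.81/1024.625) × (0.524/15.7) = 3.1955 × 10⁻⁴ s⁻² ≈ 3.20 × 10⁻⁴ s⁻².

3.20 × 10⁻⁴ s⁻²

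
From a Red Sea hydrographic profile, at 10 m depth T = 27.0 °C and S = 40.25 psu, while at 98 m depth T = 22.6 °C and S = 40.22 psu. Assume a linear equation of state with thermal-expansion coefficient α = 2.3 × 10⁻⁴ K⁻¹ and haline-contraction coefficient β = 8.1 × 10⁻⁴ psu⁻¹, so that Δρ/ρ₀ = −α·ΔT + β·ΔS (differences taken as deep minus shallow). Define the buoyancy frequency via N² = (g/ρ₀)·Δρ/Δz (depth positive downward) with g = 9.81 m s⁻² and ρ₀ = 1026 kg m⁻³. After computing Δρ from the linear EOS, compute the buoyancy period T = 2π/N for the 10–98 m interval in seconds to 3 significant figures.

599 s

ΔT = -4.4 K, ΔS = -0.03 psu (deep − shallow).
Δρ/ρ₀ = −αΔT + βΔS = 1.012 × 10⁻³ − 2.43 × 10⁻⁵ = 9.877 × 10⁻⁴, so Δρ ≈ 1.013 kg m⁻³.
N² = (g/ρ₀)·Δρ/Δz = g·(Δρ/ρ₀)/Δz = 9.81 × 9.877 × 10⁻⁴ / 88 = 1.1011 × 10⁻⁴ s⁻².
N = √(1.1011 × 10⁻⁴) = 0.010493 rad s⁻¹ → T = 2π/N = 598.80 s ≈ 599 s.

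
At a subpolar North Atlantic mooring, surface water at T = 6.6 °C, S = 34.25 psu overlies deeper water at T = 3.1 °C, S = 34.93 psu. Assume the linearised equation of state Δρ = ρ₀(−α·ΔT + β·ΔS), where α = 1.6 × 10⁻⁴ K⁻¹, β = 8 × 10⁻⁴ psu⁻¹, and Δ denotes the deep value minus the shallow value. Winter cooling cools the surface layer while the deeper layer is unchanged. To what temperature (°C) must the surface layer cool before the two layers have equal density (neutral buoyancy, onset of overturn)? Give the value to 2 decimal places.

-0.30 °C

Neutral buoyancy requires Δρ = 0, i.e. −α(T_deep − T_surf′) + β(S_deep − S_surf) = 0.
T_surf′ = T_deep − (β/α)·ΔS = 3.1 − (8 × 10⁻⁴/1.6 × 10⁻⁴)·(+0.68) = -0.3000 °C.
Cooling required: 6.6 − (-0.3000) = 6.9000 °C.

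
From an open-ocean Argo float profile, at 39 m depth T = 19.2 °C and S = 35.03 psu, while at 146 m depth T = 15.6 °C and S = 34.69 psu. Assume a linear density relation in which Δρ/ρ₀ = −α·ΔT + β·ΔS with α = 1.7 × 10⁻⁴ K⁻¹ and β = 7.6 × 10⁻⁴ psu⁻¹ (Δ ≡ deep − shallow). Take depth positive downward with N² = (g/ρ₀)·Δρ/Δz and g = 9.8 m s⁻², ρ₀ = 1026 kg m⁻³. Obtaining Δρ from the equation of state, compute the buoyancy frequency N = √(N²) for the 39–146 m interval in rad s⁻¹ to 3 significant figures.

ΔT = -3.6 K, ΔS = -0.34 psu (deep − shallow).
Δρ/ρ₀ = −αΔT + βΔS = 6.12 × 10⁻⁴ − 2.584 × 10⁻⁴ = 3.536 × 10⁻⁴, so Δρ ≈ 0.3628 kg m⁻³.
N² = (g/ρ₀)·Δρ/Δz = g·(Δρ/ρ₀)/Δz = 9.8 × 3.536 × 10⁻⁴ / 107 = 3.2386 × 10⁻⁵ s⁻².
N = √(3.2386 × 10⁻⁵) = 5.6909 × 10⁻³ rad s⁻¹ ≈ 5.69 × 10⁻³ rad s⁻¹.

5.69 × 10⁻³ rad s⁻¹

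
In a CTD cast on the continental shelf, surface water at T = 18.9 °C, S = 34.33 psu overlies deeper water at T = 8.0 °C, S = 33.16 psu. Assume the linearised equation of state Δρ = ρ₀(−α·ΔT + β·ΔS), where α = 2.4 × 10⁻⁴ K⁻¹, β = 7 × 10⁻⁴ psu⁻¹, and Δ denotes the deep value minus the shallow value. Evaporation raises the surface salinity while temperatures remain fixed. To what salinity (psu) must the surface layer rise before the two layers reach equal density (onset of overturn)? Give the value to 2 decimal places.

Neutral buoyancy requires −α(T_deep − T_surf) + β(S_deep − S_surf′) = 0.
S_surf′ = S_deep − (α/β)·ΔT = 33.16 − (2.4 × 10⁻⁴/7 × 10⁻⁴)·(-10.9) = 36.8971 psu.
Increase required: 36.8971 − 34.33 = 2.5671 psu.

36.90 psu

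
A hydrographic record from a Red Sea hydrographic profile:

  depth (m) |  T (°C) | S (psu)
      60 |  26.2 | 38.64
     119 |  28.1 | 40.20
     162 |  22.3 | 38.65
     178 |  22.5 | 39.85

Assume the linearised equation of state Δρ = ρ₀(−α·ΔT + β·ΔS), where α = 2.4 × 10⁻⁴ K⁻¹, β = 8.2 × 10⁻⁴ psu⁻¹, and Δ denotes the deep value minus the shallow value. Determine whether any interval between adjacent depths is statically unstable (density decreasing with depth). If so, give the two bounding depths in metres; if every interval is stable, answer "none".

none

Evaluate Δρ/ρ₀ = −αΔT + βΔS across each adjacent pair:
  60–119 m: −αΔT+βΔS = −(2.4 × 10⁻⁴)(+1.9)+(8.2 × 10⁻⁴)(+1.56) = 8.2 × 10⁻⁴ → stable
  119–162 m: −αΔT+βΔS = −(2.4 × 10⁻⁴)(-5.8)+(8.2 × 10⁻⁴)(-1.55) = 1.2 × 10⁻⁴ → stable
  162–178 m: −αΔT+βΔS = −(2.4 × 10⁻⁴)(+0.2)+(8.2 × 10⁻⁴)(+1.20) = 9.4 × 10⁻⁴ → stable
Every interval has Δρ > 0: the column is stably stratified throughout.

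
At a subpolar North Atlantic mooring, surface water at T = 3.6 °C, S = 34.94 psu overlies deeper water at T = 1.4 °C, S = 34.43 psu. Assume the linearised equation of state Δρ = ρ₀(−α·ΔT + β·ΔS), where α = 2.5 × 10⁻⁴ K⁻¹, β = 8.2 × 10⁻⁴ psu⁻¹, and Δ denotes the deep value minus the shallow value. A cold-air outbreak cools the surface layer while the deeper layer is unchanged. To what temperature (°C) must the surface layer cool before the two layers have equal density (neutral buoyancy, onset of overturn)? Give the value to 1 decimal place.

3.1 °C

Neutral buoyancy requires Δρ = 0, i.e. −α(T_deep − T_surf′) + β(S_deep − S_surf) = 0.
T_surf′ = T_deep − (β/α)·ΔS = 1.4 − (8.2 × 10⁻⁴/2.5 × 10⁻⁴)·(-0.51) = 3.073 °C.
Cooling required: 3.6 − (3.073) = 0.527 °C.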